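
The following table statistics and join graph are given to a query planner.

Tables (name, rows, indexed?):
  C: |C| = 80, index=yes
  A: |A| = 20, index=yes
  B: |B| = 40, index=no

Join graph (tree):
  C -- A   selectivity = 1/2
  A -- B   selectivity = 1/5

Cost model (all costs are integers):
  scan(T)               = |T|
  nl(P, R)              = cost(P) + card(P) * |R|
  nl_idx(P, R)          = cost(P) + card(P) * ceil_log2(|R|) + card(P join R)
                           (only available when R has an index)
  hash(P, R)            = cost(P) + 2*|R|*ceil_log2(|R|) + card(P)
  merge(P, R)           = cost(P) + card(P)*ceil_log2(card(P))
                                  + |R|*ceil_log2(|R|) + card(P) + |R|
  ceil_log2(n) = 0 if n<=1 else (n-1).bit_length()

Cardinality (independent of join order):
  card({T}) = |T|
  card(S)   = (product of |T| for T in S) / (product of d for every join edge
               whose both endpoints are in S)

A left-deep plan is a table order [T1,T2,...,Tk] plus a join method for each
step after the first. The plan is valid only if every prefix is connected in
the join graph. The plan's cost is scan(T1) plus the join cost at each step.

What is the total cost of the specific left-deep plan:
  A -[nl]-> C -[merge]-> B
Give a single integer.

10700

step 1: scan A: cost=20, card=20
step 2: join C via nl
    card(P join C) = 20*80/(2) = 800
    cost = 20 + 20*80 = 1620
step 3: join B via merge
    card(P join B) = 800*40/(5) = 6400
    cost = 1620 + 800*10 + 40*6 + 800 + 40 = 10700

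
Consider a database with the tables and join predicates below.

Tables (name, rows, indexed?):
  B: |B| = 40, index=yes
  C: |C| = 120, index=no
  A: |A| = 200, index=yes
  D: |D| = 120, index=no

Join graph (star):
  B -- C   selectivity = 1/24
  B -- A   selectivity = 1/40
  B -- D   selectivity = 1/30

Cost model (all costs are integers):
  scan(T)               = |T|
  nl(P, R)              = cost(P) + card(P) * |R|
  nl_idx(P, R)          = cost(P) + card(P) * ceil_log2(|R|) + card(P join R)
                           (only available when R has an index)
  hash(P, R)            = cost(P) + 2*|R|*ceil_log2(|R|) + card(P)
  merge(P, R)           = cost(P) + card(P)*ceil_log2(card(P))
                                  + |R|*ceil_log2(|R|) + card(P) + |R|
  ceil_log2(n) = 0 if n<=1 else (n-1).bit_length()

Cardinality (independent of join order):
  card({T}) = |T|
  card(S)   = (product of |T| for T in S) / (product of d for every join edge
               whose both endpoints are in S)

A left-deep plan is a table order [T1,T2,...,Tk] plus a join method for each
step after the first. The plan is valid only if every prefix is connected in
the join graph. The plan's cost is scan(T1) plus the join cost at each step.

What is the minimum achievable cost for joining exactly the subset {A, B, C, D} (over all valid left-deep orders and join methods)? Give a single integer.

Selinger DP over subsets of {A,B,C,D}:
  {B}: scan cost=40, card=40
  {C}: scan cost=120, card=120
  {A}: scan cost=200, card=200
  {D}: scan cost=120, card=120
  {BC}: card=200; try (B,hash)→720, (B,nl_idx)→1040, (C,merge)→1280, (B,merge)→1360, (C,hash)→1760, (C,nl)→4840 …(+1); best=720 via (B,hash)
  {AB}: card=200; try (A,nl_idx)→560, (B,hash)→880, (B,nl_idx)→1600, (A,merge)→2120, (B,merge)→2280, (A,hash)→3280 …(+2); best=560 via (A,nl_idx)
  {BD}: card=160; try (B,hash)→720, (B,nl_idx)→1000, (D,merge)→1280, (B,merge)→1360, (D,hash)→1760, (D,nl)→4840 …(+1); best=720 via (B,hash)
  {ABC}: card=1000; try (C,hash)→2440, (C,merge)→3320, (A,nl_idx)→3320, (A,hash)→4120, (A,merge)→4320, (C,nl)→24560 …(+1); best=2440 via (C,hash)
  {BCD}: card=800; try (C,hash)→2560, (D,hash)→2600, (C,merge)→3120, (D,merge)→3480, (C,nl)→19920, (D,nl)→24720; best=2560 via (C,hash)
  {ABD}: card=800; try (D,hash)→2440, (A,nl_idx)→2800, (D,merge)→3320, (A,merge)→3960, (A,hash)→4080, (D,nl)→24560 …(+1); best=2440 via (D,hash)
  {ABCD}: card=4000; try (C,hash)→4920, (D,hash)→5120, (A,hash)→6560, (C,merge)→12200, (A,nl_idx)→12960, (A,merge)→13160 …(+4); best=4920 via (C,hash)

4920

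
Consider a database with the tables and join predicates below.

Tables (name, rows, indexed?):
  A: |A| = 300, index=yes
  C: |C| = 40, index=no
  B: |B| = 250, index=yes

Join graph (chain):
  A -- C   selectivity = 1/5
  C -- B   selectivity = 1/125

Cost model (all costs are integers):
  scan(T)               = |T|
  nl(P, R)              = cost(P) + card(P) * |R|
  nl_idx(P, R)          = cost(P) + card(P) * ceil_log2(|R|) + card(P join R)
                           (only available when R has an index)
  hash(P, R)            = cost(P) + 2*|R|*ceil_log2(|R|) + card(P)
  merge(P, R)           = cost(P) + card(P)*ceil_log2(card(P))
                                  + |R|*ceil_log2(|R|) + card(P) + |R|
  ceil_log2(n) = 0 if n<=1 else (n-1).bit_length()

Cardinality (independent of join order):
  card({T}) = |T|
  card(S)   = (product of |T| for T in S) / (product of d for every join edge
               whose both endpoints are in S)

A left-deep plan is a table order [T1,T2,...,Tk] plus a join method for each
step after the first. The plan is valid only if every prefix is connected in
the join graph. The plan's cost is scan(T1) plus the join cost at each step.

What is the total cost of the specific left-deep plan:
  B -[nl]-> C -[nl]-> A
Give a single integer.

34250

step 1: scan B: cost=250, card=250
step 2: join C via nl
    card(P join C) = 250*40/(125) = 80
    cost = 250 + 250*40 = 10250
step 3: join A via nl
    card(P join A) = 80*300/(5) = 4800
    cost = 10250 + 80*300 = 34250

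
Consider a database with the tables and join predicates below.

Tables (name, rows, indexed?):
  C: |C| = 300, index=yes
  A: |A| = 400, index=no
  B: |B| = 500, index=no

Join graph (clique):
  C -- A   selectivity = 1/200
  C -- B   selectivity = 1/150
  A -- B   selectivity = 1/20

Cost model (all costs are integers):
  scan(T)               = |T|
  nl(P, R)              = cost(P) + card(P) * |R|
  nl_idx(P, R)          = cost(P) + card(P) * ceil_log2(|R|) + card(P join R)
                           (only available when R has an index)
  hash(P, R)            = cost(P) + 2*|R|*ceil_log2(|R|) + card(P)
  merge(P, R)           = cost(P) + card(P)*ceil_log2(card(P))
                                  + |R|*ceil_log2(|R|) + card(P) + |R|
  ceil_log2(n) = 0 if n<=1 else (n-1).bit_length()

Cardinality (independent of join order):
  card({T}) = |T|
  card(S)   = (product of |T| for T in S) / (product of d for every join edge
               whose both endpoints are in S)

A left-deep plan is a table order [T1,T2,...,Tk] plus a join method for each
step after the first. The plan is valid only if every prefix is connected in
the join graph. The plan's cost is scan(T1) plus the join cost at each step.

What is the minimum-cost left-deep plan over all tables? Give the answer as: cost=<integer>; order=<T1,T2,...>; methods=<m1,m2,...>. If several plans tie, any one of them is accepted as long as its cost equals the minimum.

cost=14200; order=A,C,B; methods=nl_idx,hash

Selinger DP (subsets sized 1..n):
  {C}: scan cost=300, card=300
  {A}: scan cost=400, card=400
  {B}: scan cost=500, card=500
  {AC}: card=600; try (C,nl_idx)→4600, (C,hash)→6200, (A,merge)→7300, (C,merge)→7400, (A,hash)→7800, (A,nl)→120300 …(+1); best=4600 via (C,nl_idx)
  {BC}: card=1000; try (C,nl_idx)→6000, (C,hash)→6400, (B,merge)→8300, (C,merge)→8500, (B,hash)→9600, (B,nl)→150300 …(+1); best=6000 via (C,nl_idx)
  {AB}: card=10000; try (A,hash)→8200, (B,merge)→9400, (A,merge)→9500, (B,hash)→9800, (B,nl)→200400, (A,nl)→200500; best=8200 via (A,hash)
  {ABC}: card=100; try (B,hash)→14200, (A,hash)→14200, (B,merge)→16200, (A,merge)→21000, (C,hash)→23600, (C,nl_idx)→98300 …(+4); best=14200 via (B,hash)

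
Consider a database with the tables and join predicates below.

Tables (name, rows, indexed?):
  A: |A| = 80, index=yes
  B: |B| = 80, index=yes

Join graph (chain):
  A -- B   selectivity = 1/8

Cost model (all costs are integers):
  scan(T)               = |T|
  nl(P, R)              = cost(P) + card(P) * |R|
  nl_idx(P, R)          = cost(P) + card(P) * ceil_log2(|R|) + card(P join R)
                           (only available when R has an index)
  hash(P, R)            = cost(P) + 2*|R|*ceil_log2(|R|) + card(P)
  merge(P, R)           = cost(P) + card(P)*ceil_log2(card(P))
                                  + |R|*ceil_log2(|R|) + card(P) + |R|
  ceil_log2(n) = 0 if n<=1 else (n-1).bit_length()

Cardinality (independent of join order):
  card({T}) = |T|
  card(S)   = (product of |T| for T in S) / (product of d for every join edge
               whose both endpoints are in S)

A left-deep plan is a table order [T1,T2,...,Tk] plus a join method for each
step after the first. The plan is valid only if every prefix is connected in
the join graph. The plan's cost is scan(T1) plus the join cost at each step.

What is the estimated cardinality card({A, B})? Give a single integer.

800

Tables in S: A(80), B(80)
Edges inside S: A-B(d=8)
numerator = 80 * 80 = 6400
denominator = 8 = 8
card(S) = 6400 / 8 = 800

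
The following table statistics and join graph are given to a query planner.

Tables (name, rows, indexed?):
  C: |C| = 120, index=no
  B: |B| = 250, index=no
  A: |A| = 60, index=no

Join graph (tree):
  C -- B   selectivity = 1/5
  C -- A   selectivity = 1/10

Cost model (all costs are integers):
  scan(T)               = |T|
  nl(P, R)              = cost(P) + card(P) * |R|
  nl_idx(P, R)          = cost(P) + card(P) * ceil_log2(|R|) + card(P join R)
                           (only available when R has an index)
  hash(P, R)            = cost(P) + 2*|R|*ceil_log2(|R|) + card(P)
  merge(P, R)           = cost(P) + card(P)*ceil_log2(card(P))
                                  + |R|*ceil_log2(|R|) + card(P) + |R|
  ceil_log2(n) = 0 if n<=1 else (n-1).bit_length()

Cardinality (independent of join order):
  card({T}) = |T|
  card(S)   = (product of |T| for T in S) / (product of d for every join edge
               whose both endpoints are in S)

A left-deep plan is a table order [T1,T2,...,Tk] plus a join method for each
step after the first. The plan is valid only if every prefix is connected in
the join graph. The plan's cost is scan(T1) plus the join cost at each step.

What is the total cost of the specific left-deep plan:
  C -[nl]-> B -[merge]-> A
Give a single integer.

step 1: scan C: cost=120, card=120
step 2: join B via nl
    card(P join B) = 120*250/(5) = 6000
    cost = 120 + 120*250 = 30120
step 3: join A via merge
    card(P join A) = 6000*60/(10) = 36000
    cost = 30120 + 6000*13 + 60*6 + 6000 + 60 = 114540

114540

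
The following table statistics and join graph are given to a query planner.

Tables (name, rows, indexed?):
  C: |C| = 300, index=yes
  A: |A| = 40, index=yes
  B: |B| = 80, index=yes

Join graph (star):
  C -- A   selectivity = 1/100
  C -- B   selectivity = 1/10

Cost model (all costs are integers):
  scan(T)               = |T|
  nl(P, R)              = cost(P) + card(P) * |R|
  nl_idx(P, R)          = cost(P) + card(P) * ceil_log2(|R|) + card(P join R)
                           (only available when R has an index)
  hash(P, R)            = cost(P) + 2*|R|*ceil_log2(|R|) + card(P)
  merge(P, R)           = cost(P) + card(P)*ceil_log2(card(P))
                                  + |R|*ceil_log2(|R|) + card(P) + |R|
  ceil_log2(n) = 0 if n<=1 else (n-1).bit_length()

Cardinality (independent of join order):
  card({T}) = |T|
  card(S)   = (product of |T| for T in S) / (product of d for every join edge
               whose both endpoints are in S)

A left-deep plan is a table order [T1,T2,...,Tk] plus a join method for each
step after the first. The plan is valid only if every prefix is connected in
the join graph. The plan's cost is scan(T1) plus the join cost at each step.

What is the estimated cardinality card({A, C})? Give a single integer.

Tables in S: A(40), C(300)
Edges inside S: C-A(d=100)
numerator = 40 * 300 = 12000
denominator = 100 = 100
card(S) = 12000 / 100 = 120

120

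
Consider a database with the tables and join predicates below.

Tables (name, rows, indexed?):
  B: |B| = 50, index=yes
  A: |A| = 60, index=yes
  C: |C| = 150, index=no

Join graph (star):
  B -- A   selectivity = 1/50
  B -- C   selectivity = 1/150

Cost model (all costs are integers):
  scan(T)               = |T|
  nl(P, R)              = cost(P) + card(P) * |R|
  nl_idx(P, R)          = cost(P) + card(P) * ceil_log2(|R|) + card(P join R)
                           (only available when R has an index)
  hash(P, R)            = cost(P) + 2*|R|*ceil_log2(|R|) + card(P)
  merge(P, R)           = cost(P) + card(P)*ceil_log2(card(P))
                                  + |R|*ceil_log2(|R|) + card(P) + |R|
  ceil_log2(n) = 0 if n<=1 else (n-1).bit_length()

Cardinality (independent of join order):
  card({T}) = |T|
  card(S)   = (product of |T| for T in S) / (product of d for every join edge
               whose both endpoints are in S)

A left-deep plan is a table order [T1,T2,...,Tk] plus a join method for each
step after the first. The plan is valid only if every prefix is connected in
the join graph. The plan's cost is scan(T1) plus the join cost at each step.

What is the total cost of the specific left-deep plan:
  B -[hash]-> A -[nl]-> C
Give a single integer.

9820

step 1: scan B: cost=50, card=50
step 2: join A via hash
    card(P join A) = 50*60/(50) = 60
    cost = 50 + 2*60*6 + 50 = 820
step 3: join C via nl
    card(P join C) = 60*150/(150) = 60
    cost = 820 + 60*150 = 9820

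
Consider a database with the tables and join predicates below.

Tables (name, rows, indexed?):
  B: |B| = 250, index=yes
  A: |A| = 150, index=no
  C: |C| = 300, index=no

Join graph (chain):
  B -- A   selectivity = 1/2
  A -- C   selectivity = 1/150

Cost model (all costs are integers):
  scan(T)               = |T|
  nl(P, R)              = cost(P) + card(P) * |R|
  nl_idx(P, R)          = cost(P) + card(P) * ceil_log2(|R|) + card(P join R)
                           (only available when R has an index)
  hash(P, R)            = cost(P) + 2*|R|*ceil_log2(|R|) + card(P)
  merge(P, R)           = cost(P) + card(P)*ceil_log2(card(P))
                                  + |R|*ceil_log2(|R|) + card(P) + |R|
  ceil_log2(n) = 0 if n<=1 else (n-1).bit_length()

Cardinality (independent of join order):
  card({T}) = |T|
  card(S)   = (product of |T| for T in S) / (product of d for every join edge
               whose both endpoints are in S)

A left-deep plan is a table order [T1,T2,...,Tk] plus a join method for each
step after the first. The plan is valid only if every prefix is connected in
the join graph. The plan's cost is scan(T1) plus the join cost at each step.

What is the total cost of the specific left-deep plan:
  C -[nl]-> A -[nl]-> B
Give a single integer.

120300

step 1: scan C: cost=300, card=300
step 2: join A via nl
    card(P join A) = 300*150/(150) = 300
    cost = 300 + 300*150 = 45300
step 3: join B via nl
    card(P join B) = 300*250/(2) = 37500
    cost = 45300 + 300*250 = 120300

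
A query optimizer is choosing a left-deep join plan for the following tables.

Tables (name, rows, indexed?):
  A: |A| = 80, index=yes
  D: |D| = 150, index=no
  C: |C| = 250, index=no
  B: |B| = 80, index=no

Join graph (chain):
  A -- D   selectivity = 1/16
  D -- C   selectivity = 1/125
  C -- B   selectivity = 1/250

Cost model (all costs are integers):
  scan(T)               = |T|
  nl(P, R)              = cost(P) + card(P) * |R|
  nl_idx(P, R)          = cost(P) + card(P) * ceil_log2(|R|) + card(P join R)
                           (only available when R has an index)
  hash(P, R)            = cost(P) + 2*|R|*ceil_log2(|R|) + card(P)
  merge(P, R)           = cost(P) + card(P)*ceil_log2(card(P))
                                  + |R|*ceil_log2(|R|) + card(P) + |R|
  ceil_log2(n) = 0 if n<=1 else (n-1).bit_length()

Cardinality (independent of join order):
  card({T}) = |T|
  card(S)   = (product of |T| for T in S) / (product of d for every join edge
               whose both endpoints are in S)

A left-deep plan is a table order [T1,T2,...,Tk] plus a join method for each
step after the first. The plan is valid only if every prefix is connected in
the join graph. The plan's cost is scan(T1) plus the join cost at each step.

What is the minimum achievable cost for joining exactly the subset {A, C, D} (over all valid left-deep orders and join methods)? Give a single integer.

Selinger DP over subsets of {A,C,D}:
  {A}: scan cost=80, card=80
  {D}: scan cost=150, card=150
  {C}: scan cost=250, card=250
  {AD}: card=750; try (A,hash)→1420, (A,nl_idx)→1950, (D,merge)→2070, (A,merge)→2140, (D,hash)→2560, (D,nl)→12080 …(+1); best=1420 via (A,hash)
  {CD}: card=300; try (D,hash)→2900, (C,merge)→3750, (D,merge)→3850, (C,hash)→4300, (C,nl)→37650, (D,nl)→37750; best=2900 via (D,hash)
  {ACD}: card=1500; try (A,hash)→4320, (C,hash)→6170, (A,nl_idx)→6500, (A,merge)→6540, (C,merge)→11920, (A,nl)→26900 …(+1); best=4320 via (A,hash)

4320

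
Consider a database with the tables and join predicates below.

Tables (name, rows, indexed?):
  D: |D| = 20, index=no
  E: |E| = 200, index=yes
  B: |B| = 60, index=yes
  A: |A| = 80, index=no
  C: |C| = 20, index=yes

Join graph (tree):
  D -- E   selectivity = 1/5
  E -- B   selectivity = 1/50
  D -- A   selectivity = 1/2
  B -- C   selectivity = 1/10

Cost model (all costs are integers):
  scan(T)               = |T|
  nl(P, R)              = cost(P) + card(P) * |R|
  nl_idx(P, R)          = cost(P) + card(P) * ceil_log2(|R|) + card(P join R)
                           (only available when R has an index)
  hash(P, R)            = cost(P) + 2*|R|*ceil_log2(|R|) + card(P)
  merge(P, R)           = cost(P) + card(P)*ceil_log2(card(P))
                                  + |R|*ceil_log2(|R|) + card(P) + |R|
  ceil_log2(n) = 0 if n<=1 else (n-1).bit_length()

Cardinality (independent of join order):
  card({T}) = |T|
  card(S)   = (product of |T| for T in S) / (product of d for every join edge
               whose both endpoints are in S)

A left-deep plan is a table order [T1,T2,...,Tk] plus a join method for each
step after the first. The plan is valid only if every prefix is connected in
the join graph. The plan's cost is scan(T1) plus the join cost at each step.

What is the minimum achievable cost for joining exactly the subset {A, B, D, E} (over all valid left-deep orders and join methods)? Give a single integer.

Selinger DP over subsets of {A,B,D,E}:
  {D}: scan cost=20, card=20
  {E}: scan cost=200, card=200
  {B}: scan cost=60, card=60
  {A}: scan cost=80, card=80
  {DE}: card=800; try (D,hash)→600, (E,nl_idx)→980, (E,merge)→1940, (D,merge)→2120, (E,hash)→3240, (E,nl)→4020 …(+1); best=600 via (D,hash)
  {AD}: card=800; try (D,hash)→360, (A,merge)→780, (D,merge)→840, (A,hash)→1160, (A,nl)→1620, (D,nl)→1680; best=360 via (D,hash)
  {BE}: card=240; try (E,nl_idx)→780, (B,hash)→1120, (B,nl_idx)→1640, (E,merge)→2280, (B,merge)→2420, (E,hash)→3320 …(+2); best=780 via (E,nl_idx)
  {BDE}: card=960; try (D,hash)→1220, (B,hash)→2120, (D,merge)→3060, (D,nl)→5580, (B,nl_idx)→6360, (B,merge)→9820 …(+1); best=1220 via (D,hash)
  {ADE}: card=32000; try (A,hash)→2520, (E,hash)→4360, (A,merge)→10040, (E,merge)→10960, (E,nl_idx)→38760, (A,nl)→64600 …(+1); best=2520 via (A,hash)
  {ABDE}: card=38400; try (A,hash)→3300, (A,merge)→12420, (B,hash)→35240, (A,nl)→78020, (B,nl_idx)→232920, (B,merge)→514940 …(+1); best=3300 via (A,hash)

3300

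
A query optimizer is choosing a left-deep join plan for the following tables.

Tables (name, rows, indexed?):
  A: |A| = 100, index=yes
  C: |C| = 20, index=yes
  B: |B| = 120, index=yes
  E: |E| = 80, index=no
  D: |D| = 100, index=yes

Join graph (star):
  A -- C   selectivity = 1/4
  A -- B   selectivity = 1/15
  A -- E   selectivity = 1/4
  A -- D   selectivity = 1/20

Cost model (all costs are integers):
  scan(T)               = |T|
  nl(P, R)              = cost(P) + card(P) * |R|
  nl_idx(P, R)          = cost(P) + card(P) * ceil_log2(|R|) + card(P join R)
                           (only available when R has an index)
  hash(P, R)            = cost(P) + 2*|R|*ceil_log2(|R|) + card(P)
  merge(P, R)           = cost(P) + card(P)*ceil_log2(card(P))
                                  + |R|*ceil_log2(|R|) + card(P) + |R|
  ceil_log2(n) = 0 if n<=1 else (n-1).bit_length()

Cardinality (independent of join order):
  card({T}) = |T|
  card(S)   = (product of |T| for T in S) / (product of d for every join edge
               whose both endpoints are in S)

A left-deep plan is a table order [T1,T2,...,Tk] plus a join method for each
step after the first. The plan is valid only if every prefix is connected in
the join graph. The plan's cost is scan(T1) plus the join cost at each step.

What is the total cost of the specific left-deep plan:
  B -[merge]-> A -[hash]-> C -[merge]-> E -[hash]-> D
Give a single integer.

136920

step 1: scan B: cost=120, card=120
step 2: join A via merge
    card(P join A) = 120*100/(15) = 800
    cost = 120 + 120*7 + 100*7 + 120 + 100 = 1880
step 3: join C via hash
    card(P join C) = 800*20/(4) = 4000
    cost = 1880 + 2*20*5 + 800 = 2880
step 4: join E via merge
    card(P join E) = 4000*80/(4) = 80000
    cost = 2880 + 4000*12 + 80*7 + 4000 + 80 = 55520
step 5: join D via hash
    card(P join D) = 80000*100/(20) = 400000
    cost = 55520 + 2*100*7 + 80000 = 136920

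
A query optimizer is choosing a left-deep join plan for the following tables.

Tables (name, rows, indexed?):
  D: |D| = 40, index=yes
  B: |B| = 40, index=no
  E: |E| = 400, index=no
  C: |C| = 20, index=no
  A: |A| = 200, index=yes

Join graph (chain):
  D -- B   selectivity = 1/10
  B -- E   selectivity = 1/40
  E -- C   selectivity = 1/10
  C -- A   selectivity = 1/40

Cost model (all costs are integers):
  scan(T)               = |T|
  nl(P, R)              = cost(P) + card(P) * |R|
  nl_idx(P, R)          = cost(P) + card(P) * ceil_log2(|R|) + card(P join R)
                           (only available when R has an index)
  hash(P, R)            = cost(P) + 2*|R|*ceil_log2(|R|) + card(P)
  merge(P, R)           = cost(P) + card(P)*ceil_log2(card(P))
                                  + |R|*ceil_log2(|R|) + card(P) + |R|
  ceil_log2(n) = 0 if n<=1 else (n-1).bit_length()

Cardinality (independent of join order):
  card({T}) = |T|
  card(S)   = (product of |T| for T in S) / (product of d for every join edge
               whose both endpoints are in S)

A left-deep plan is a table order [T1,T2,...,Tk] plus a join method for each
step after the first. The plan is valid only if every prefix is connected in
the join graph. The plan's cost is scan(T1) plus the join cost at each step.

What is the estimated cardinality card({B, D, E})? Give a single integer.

Tables in S: B(40), D(40), E(400)
Edges inside S: D-B(d=10), B-E(d=40)
numerator = 40 * 40 * 400 = 640000
denominator = 10 * 40 = 400
card(S) = 640000 / 400 = 1600

1600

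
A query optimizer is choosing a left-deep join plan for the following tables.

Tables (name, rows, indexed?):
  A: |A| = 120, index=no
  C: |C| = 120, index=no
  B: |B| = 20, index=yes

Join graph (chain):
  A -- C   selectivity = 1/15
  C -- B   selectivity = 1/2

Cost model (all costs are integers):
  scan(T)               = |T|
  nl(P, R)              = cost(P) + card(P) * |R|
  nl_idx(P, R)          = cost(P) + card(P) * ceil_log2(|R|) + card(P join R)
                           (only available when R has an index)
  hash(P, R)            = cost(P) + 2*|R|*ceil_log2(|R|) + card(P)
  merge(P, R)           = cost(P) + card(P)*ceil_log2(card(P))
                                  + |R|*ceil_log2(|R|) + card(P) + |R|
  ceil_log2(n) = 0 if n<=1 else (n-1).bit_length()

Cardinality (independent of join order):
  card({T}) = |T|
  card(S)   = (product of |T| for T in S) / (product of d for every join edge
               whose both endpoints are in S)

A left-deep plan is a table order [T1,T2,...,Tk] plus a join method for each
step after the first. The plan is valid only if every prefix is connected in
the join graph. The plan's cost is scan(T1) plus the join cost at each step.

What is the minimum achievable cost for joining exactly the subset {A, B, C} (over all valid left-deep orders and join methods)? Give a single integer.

3080

Selinger DP over subsets of {A,B,C}:
  {A}: scan cost=120, card=120
  {C}: scan cost=120, card=120
  {B}: scan cost=20, card=20
  {AC}: card=960; try (C,hash)→1920, (A,hash)→1920, (C,merge)→2040, (A,merge)→2040, (C,nl)→14520, (A,nl)→14520; best=1920 via (C,hash)
  {BC}: card=1200; try (B,hash)→440, (C,merge)→1100, (B,merge)→1200, (C,hash)→1720, (B,nl_idx)→1920, (C,nl)→2420 …(+1); best=440 via (B,hash)
  {ABC}: card=9600; try (B,hash)→3080, (A,hash)→3320, (B,merge)→12600, (A,merge)→15800, (B,nl_idx)→16320, (B,nl)→21120 …(+1); best=3080 via (B,hash)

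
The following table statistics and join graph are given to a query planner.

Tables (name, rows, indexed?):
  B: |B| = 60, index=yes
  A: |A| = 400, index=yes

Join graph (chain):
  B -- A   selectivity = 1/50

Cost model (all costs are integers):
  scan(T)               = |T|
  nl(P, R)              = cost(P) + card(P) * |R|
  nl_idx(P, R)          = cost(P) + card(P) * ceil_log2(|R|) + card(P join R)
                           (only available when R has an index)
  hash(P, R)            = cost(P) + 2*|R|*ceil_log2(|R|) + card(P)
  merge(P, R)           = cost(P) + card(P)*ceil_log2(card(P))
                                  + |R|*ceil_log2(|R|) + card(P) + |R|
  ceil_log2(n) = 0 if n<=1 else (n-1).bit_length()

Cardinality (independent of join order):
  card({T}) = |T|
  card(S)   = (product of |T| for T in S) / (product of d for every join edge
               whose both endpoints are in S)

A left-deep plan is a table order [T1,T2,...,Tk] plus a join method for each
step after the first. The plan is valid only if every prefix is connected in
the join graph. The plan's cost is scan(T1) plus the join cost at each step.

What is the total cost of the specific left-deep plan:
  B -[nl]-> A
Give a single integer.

24060

step 1: scan B: cost=60, card=60
step 2: join A via nl
    card(P join A) = 60*400/(50) = 480
    cost = 60 + 60*400 = 24060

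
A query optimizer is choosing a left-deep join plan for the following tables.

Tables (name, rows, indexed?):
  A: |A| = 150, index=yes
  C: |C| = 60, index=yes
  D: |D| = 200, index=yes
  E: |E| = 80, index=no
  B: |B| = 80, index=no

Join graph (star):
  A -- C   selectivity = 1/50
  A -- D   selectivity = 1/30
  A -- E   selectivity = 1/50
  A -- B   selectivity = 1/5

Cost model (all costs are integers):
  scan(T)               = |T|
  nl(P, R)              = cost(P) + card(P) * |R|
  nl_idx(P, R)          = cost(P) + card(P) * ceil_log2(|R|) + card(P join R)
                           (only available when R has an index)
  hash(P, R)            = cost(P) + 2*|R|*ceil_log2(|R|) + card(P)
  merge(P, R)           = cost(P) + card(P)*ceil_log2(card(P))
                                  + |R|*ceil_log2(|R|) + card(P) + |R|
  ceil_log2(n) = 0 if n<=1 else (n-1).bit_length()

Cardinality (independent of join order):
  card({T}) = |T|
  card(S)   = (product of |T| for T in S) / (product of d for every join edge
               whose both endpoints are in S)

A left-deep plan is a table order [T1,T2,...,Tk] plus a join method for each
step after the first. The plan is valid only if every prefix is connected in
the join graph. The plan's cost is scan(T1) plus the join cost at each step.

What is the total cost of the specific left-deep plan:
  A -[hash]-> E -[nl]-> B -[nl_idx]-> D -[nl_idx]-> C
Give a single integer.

step 1: scan A: cost=150, card=150
step 2: join E via hash
    card(P join E) = 150*80/(50) = 240
    cost = 150 + 2*80*7 + 150 = 1420
step 3: join B via nl
    card(P join B) = 240*80/(5) = 3840
    cost = 1420 + 240*80 = 20620
step 4: join D via nl_idx
    card(P join D) = 3840*200/(30) = 25600
    cost = 20620 + 3840*8 + 25600 = 76940
step 5: join C via nl_idx
    card(P join C) = 25600*60/(50) = 30720
    cost = 76940 + 25600*6 + 30720 = 261260

261260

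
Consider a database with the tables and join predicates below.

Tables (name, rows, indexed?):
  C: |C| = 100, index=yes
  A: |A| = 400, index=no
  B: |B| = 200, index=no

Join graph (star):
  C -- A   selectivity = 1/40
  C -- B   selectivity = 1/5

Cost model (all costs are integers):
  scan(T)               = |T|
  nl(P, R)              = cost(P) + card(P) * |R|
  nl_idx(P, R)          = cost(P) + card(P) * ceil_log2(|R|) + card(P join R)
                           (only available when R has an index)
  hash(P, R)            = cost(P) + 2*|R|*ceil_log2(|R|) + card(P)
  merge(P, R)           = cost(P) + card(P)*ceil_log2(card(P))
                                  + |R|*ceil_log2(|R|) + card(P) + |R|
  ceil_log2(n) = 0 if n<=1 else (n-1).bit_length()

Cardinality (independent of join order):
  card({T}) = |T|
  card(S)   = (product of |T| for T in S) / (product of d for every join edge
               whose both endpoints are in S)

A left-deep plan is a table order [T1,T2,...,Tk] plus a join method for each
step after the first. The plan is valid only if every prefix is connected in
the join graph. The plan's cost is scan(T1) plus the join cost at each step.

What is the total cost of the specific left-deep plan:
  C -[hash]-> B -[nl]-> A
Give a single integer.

1603400

step 1: scan C: cost=100, card=100
step 2: join B via hash
    card(P join B) = 100*200/(5) = 4000
    cost = 100 + 2*200*8 + 100 = 3400
step 3: join A via nl
    card(P join A) = 4000*400/(40) = 40000
    cost = 3400 + 4000*400 = 1603400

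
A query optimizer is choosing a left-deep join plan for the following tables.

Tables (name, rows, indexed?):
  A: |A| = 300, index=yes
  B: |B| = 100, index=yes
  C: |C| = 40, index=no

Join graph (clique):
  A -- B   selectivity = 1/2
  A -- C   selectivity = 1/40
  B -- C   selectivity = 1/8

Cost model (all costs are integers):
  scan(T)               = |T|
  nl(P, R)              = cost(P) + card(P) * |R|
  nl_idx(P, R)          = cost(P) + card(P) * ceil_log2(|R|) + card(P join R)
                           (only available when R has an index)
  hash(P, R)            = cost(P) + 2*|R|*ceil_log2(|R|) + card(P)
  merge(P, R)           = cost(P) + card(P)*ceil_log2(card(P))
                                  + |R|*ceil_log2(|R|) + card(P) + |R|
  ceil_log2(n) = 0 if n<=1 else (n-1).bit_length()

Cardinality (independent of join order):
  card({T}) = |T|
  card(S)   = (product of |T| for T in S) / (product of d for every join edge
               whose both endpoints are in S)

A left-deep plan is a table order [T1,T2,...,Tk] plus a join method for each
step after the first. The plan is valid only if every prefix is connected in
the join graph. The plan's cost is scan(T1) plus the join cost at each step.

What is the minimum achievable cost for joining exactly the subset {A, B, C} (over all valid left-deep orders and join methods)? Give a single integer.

2400

Selinger DP over subsets of {A,B,C}:
  {A}: scan cost=300, card=300
  {B}: scan cost=100, card=100
  {C}: scan cost=40, card=40
  {AB}: card=15000; try (B,hash)→2000, (A,merge)→3900, (B,merge)→4100, (A,hash)→5600, (A,nl_idx)→16000, (B,nl_idx)→17400 …(+2); best=2000 via (B,hash)
  {AC}: card=300; try (A,nl_idx)→700, (C,hash)→1080, (A,merge)→3320, (C,merge)→3580, (A,hash)→5480, (A,nl)→12040 …(+1); best=700 via (A,nl_idx)
  {BC}: card=500; try (C,hash)→680, (B,nl_idx)→820, (B,merge)→1120, (C,merge)→1180, (B,hash)→1480, (B,nl)→4040 …(+1); best=680 via (C,hash)
  {ABC}: card=1875; try (B,hash)→2400, (B,merge)→4500, (B,nl_idx)→4675, (A,hash)→6580, (A,nl_idx)→7055, (A,merge)→8680 …(+5); best=2400 via (B,hash)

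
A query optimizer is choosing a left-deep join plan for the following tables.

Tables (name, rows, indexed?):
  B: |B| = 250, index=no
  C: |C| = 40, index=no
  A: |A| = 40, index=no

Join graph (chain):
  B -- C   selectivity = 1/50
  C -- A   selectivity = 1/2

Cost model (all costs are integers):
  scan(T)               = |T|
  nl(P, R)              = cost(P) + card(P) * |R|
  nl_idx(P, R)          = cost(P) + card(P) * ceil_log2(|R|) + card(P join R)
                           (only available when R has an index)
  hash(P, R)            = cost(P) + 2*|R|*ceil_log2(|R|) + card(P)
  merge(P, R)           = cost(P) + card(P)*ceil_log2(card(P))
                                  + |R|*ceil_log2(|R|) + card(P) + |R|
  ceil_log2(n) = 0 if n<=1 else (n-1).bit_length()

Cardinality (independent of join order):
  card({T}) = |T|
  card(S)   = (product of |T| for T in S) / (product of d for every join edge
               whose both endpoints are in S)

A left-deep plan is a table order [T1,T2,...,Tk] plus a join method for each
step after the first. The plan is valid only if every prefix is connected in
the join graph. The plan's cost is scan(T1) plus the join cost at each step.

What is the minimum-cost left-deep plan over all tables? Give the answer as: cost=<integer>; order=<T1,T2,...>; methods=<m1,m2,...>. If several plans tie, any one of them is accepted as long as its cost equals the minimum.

cost=1660; order=B,C,A; methods=hash,hash

Selinger DP (subsets sized 1..n):
  {B}: scan cost=250, card=250
  {C}: scan cost=40, card=40
  {A}: scan cost=40, card=40
  {BC}: card=200; try (C,hash)→980, (B,merge)→2570, (C,merge)→2780, (B,hash)→4080, (B,nl)→10040, (C,nl)→10250; best=980 via (C,hash)
  {AC}: card=800; try (C,hash)→560, (A,hash)→560, (C,merge)→600, (A,merge)→600, (C,nl)→1640, (A,nl)→1640; best=560 via (C,hash)
  {ABC}: card=4000; try (A,hash)→1660, (A,merge)→3060, (B,hash)→5360, (A,nl)→8980, (B,merge)→11610, (B,nl)→200560; best=1660 via (A,hash)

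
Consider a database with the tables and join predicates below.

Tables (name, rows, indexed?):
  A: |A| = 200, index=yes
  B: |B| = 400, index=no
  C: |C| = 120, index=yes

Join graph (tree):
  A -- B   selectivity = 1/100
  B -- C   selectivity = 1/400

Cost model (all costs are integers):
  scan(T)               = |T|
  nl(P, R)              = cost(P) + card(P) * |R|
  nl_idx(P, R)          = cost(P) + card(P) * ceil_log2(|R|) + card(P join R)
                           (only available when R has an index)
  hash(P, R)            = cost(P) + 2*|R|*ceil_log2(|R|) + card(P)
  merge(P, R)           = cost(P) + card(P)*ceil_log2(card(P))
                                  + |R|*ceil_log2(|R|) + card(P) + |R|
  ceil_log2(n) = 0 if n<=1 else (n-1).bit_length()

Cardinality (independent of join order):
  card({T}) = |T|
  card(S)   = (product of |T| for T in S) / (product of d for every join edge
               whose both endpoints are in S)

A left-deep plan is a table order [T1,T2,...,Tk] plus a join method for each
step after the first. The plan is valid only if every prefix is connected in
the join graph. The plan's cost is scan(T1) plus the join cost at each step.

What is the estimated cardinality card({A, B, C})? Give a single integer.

Tables in S: A(200), B(400), C(120)
Edges inside S: A-B(d=100), B-C(d=400)
numerator = 200 * 400 * 120 = 9600000
denominator = 100 * 400 = 40000
card(S) = 9600000 / 40000 = 240

240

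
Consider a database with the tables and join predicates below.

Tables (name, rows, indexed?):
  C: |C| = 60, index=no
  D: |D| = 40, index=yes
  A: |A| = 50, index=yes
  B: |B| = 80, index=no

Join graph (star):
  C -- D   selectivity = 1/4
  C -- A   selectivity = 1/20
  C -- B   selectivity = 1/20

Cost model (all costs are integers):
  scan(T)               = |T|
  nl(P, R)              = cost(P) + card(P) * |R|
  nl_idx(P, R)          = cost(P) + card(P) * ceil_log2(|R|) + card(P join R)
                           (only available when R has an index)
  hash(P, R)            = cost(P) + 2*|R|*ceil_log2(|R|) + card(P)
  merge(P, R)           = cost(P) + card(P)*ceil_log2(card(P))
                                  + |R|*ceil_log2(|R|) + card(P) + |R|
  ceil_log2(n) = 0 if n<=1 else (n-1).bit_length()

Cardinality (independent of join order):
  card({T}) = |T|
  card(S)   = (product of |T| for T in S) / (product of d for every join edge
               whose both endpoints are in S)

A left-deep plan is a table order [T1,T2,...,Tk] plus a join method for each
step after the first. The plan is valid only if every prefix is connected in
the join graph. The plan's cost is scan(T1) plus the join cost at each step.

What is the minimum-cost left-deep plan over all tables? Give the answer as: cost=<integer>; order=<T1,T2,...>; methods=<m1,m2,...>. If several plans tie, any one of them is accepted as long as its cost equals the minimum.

Selinger DP (subsets sized 1..n):
  {C}: scan cost=60, card=60
  {D}: scan cost=40, card=40
  {A}: scan cost=50, card=50
  {B}: scan cost=80, card=80
  {CD}: card=600; try (D,hash)→600, (C,merge)→740, (D,merge)→760, (C,hash)→800, (D,nl_idx)→1020, (C,nl)→2440 …(+1); best=600 via (D,hash)
  {AC}: card=150; try (A,nl_idx)→570, (A,hash)→720, (C,hash)→820, (C,merge)→820, (A,merge)→830, (C,nl)→3050 …(+1); best=570 via (A,nl_idx)
  {BC}: card=240; try (C,hash)→880, (B,merge)→1120, (C,merge)→1140, (B,hash)→1240, (B,nl)→4860, (C,nl)→4880; best=880 via (C,hash)
  {ACD}: card=1500; try (D,hash)→1200, (A,hash)→1800, (D,merge)→2200, (D,nl_idx)→2970, (A,nl_idx)→5700, (D,nl)→6570 …(+2); best=1200 via (D,hash)
  {BCD}: card=2400; try (D,hash)→1600, (B,hash)→2320, (D,merge)→3320, (D,nl_idx)→4720, (B,merge)→7840, (D,nl)→10480 …(+1); best=1600 via (D,hash)
  {ABC}: card=600; try (A,hash)→1720, (B,hash)→1840, (B,merge)→2560, (A,nl_idx)→2920, (A,merge)→3390, (B,nl)→12570 …(+1); best=1720 via (A,hash)
  {ABCD}: card=6000; try (D,hash)→2800, (B,hash)→3820, (A,hash)→4600, (D,merge)→8600, (D,nl_idx)→11320, (B,merge)→19840 …(+5); best=2800 via (D,hash)

cost=2800; order=B,C,A,D; methods=hash,hash,hash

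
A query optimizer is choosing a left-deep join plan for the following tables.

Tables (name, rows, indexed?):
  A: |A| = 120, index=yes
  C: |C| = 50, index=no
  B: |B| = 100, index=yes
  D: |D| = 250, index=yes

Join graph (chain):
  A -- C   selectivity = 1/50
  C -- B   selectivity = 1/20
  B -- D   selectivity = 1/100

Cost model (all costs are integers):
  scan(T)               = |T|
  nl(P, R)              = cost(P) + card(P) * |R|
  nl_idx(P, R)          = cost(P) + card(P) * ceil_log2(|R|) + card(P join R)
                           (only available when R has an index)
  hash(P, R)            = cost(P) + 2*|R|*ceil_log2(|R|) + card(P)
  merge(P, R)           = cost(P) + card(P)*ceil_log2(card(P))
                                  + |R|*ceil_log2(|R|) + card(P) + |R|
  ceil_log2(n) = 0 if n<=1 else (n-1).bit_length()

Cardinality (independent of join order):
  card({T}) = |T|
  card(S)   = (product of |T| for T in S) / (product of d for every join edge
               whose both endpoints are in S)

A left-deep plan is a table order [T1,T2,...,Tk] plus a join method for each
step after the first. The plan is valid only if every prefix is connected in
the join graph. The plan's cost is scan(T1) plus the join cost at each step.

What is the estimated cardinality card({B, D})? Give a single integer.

250

Tables in S: B(100), D(250)
Edges inside S: B-D(d=100)
numerator = 100 * 250 = 25000
denominator = 100 = 100
card(S) = 25000 / 100 = 250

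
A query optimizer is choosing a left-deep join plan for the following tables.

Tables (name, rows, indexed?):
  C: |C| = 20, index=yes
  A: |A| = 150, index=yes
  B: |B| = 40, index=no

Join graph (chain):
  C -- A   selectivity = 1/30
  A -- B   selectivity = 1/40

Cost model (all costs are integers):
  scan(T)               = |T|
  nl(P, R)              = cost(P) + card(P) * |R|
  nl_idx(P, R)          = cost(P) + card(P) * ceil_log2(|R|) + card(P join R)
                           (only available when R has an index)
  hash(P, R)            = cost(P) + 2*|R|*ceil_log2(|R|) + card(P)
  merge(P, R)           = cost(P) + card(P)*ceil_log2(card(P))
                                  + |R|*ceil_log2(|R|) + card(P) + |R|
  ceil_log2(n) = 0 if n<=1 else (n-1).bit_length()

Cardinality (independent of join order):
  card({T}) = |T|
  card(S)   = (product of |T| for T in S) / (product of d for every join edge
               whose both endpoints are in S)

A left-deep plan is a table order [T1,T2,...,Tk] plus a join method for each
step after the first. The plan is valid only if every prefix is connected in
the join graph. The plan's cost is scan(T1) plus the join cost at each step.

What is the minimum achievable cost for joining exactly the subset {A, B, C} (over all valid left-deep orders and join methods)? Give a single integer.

860

Selinger DP over subsets of {A,B,C}:
  {C}: scan cost=20, card=20
  {A}: scan cost=150, card=150
  {B}: scan cost=40, card=40
  {AC}: card=100; try (A,nl_idx)→280, (C,hash)→500, (C,nl_idx)→1000, (A,merge)→1490, (C,merge)→1620, (A,hash)→2440 …(+2); best=280 via (A,nl_idx)
  {AB}: card=150; try (A,nl_idx)→510, (B,hash)→780, (A,merge)→1670, (B,merge)→1780, (A,hash)→2480, (A,nl)→6040 …(+1); best=510 via (A,nl_idx)
  {ABC}: card=100; try (C,hash)→860, (B,hash)→860, (C,nl_idx)→1360, (B,merge)→1360, (C,merge)→1980, (C,nl)→3510 …(+1); best=860 via (C,hash)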